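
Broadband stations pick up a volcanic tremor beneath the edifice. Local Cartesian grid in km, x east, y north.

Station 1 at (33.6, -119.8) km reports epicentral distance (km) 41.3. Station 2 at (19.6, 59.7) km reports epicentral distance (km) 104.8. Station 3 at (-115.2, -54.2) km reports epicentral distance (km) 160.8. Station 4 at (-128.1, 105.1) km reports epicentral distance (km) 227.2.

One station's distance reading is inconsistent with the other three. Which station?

Solve using three stations at a time. Using Station 2, Station 3, Station 4 (subtract circle equations pairwise → linear system) gives (x, y) ≈ (45.1, -41.9).
Distances from that point to each station vs reported:
  Station 1: calculated 78.7 vs reported 41.3 → residual 37.4 km
  Station 2: calculated 104.8 vs reported 104.8 → residual 0.0 km
  Station 3: calculated 160.8 vs reported 160.8 → residual 0.0 km
  Station 4: calculated 227.2 vs reported 227.2 → residual 0.0 km
Station 2, Station 3, Station 4 are mutually consistent (residuals ≈ 0); Station 1 is off by 37.4 km.

Station 1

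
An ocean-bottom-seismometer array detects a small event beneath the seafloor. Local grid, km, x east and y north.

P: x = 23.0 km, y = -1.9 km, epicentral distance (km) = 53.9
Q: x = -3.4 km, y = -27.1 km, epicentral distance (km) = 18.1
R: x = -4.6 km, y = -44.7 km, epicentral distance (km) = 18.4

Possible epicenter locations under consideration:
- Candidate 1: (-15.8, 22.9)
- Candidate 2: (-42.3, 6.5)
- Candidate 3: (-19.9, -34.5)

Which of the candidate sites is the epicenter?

Candidate 3

For each candidate, compare |candidate − station| to the reported distance:
Candidate 1: residuals P 7.9, Q 33.4, R 50.1 → max 50.1 km
Candidate 2: residuals P 11.9, Q 33.3, R 45.2 → max 45.2 km
Candidate 3: residuals P 0.0, Q 0.0, R 0.0 → max 0.0 km
Only Candidate 3 has all residuals ≈ 0.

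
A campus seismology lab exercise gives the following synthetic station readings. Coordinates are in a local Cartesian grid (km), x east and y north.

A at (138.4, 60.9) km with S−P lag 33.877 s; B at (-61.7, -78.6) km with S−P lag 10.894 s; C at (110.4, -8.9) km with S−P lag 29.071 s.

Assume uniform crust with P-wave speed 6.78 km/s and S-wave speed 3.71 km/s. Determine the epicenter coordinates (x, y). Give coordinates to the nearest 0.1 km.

x ≈ -127.6 km, y ≈ -18.4 km

Distance from S−P lag: d = Δt · v_P v_S / (v_P − v_S) = Δt · (6.78·3.71)/(6.78−3.71) ≈ 8.1934·Δt.
So d_A = 277.57, d_B = 89.26, d_C = 238.19 km.
Circle about each station: (x − 138.4)² + (y − 60.9)² = 277.57²; (x + 61.7)² + (y + 78.6)² = 89.26²; (x − 110.4)² + (y + 8.9)² = 238.19².
Subtracting pairs of circle equations eliminates x²+y² and gives linear equations (the radical axes):
-400.2 x − 279.0 y = 56199.24
-56.0 x − 139.6 y = 9714.63
Solving the 2×2 system: x ≈ -127.6, y ≈ -18.4 km.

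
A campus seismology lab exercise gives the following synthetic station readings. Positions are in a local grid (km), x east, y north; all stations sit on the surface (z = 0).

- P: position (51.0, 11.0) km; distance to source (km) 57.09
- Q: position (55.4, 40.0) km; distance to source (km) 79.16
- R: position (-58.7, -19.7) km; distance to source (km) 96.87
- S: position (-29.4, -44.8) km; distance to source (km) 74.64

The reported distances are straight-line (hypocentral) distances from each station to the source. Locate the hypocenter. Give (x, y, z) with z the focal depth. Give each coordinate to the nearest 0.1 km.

Each station gives a sphere (x−x_i)² + (y−y_i)² + z² = d_i² (stations at z=0).
Subtracting the P sphere from Q and R: z² cancels, leaving linear equations in x and y:
8.8 x + 58.0 y = -1059.88
-219.4 x − 61.4 y = -5012.75
Solving: x ≈ 29.201, y ≈ -22.704 km (keep extra digits for the depth step; rounded: 29.2, -22.7).
Then from the P sphere: z² = 57.09² − (x − 51.0)² − (y − 11.0)² with x = 29.201, y = -22.704, so z ≈ 40.597 ≈ 40.6 km.
Check against S (with the unrounded solution): distance 74.64 ≈ 74.64 km. ✓

x ≈ 29.2 km, y ≈ -22.7 km, depth ≈ 40.6 km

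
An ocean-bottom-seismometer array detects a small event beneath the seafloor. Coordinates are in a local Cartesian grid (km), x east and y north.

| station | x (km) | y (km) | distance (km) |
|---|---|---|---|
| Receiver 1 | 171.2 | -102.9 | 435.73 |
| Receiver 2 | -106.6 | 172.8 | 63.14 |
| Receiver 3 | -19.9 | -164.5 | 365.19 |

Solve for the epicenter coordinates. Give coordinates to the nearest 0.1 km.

(-169.6, 168.6)

Circle about each station: (x − 171.2)² + (y + 102.9)² = 435.73²; (x + 106.6)² + (y − 172.8)² = 63.14²; (x + 19.9)² + (y + 164.5)² = 365.19².
Subtracting pairs of circle equations eliminates x²+y² and gives linear equations (the radical axes):
-555.6 x + 551.4 y = 187199.52
-382.2 x − 123.2 y = 44055.31
Solving the 2×2 system: x ≈ -169.6, y ≈ 168.6 km.
Check against Receiver 1 (with the unrounded x, y): √((x − 171.2)²+(y + 102.9)²) = 435.73 ≈ 435.73 km. ✓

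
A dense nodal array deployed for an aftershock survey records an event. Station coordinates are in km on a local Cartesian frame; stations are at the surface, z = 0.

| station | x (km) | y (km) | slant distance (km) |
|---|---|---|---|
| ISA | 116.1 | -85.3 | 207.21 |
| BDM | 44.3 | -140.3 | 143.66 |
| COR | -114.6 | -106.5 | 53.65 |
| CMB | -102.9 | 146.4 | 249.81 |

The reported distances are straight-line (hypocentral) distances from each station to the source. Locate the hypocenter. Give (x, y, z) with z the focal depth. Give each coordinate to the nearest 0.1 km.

x ≈ -85.8 km, y ≈ -98.8 km, depth ≈ 44.6 km

Each station gives a sphere (x−x_i)² + (y−y_i)² + z² = d_i² (stations at z=0).
Subtracting the ISA sphere from BDM and COR: z² cancels, leaving linear equations in x and y:
-143.6 x − 110.0 y = 23189.07
-461.4 x − 42.4 y = 43777.77
Solving: x ≈ -85.801, y ≈ -98.800 km (keep extra digits for the depth step; rounded: -85.8, -98.8).
Then from the ISA sphere: z² = 207.21² − (x − 116.1)² − (y + 85.3)² with x = -85.801, y = -98.800, so z ≈ 44.606 ≈ 44.6 km.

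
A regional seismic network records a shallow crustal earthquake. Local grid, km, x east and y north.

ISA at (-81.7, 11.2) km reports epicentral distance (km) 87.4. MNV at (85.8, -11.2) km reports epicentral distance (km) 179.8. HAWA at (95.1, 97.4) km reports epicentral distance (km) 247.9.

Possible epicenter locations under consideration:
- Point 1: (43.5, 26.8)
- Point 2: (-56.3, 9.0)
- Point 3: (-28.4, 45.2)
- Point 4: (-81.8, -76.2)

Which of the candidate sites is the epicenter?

Point 4

For each candidate, compare |candidate − station| to the reported distance:
Point 1: residuals ISA 38.8, MNV 122.9, HAWA 160.5 → max 160.5 km
Point 2: residuals ISA 61.9, MNV 36.3, HAWA 72.6 → max 72.6 km
Point 3: residuals ISA 24.2, MNV 52.4, HAWA 113.8 → max 113.8 km
Point 4: residuals ISA 0.0, MNV 0.0, HAWA 0.0 → max 0.0 km
Only Point 4 has all residuals ≈ 0.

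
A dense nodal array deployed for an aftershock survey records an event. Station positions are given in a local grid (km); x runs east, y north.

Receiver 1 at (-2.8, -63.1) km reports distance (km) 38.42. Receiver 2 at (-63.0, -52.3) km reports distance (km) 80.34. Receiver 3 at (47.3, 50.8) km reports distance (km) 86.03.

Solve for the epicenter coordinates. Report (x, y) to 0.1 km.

Circle about each station: (x + 2.8)² + (y + 63.1)² = 38.42²; (x + 63.0)² + (y + 52.3)² = 80.34²; (x − 47.3)² + (y − 50.8)² = 86.03².
Subtracting the Receiver 1 equation from the Receiver 2 and Receiver 3 equations removes the quadratic terms:
-120.4 x + 21.6 y = -2263.58
100.2 x + 227.8 y = -5096.58
Solving the 2×2 system: x ≈ 13.7, y ≈ -28.4 km.
Check against Receiver 1 (with the unrounded x, y): √((x + 2.8)²+(y + 63.1)²) = 38.42 ≈ 38.42 km. ✓

13.7 km east, -28.4 km north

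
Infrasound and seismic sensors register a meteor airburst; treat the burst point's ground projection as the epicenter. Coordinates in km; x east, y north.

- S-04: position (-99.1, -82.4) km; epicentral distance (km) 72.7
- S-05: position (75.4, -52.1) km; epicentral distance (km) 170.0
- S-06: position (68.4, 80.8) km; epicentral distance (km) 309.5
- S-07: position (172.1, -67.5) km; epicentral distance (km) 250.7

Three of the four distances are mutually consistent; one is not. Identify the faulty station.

Solve using three stations at a time. Using S-04, S-05, S-07 (subtract circle equations pairwise → linear system) gives (x, y) ≈ (-65.7, -147.0).
Distances from that point to each station vs reported:
  S-04: calculated 72.7 vs reported 72.7 → residual 0.0 km
  S-05: calculated 170.0 vs reported 170.0 → residual 0.0 km
  S-06: calculated 264.3 vs reported 309.5 → residual 45.2 km
  S-07: calculated 250.7 vs reported 250.7 → residual 0.0 km
S-04, S-05, S-07 are mutually consistent (residuals ≈ 0); S-06 is off by 45.2 km.

S-06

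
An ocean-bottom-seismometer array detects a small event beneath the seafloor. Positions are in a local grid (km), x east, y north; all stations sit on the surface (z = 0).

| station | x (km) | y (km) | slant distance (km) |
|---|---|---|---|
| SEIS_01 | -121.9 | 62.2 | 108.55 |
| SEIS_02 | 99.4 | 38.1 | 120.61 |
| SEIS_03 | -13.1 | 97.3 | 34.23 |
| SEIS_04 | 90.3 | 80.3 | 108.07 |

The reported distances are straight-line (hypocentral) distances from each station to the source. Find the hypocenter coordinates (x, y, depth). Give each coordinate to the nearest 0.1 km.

Each station gives a sphere (x−x_i)² + (y−y_i)² + z² = d_i² (stations at z=0).
Subtracting the SEIS_01 sphere from SEIS_02 and SEIS_03: z² cancels, leaving linear equations in x and y:
442.6 x − 48.2 y = -10160.15
217.6 x + 70.2 y = 1521.86
Solving: x ≈ -15.397, y ≈ 69.406 km (keep extra digits for the depth step; rounded: -15.4, 69.4).
Then from the SEIS_01 sphere: z² = 108.55² − (x + 121.9)² − (y − 62.2)² with x = -15.397, y = 69.406, so z ≈ 19.705 ≈ 19.7 km.

(-15.4, 69.4, 19.7)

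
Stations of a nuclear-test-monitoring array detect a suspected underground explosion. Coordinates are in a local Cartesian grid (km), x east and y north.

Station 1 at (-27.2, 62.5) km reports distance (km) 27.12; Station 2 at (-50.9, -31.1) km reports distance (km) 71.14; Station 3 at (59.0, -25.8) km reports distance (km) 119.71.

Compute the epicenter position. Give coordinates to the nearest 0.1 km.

Circle about each station: (x + 27.2)² + (y − 62.5)² = 27.12²; (x + 50.9)² + (y + 31.1)² = 71.14²; (x − 59.0)² + (y + 25.8)² = 119.71².
Subtracting the Station 1 equation from the Station 2 and Station 3 equations removes the quadratic terms:
-47.4 x − 187.2 y = -5413.48
172.4 x − 176.6 y = -14094.44
Solving the 2×2 system: x ≈ -41.4, y ≈ 39.4 km.
Check against Station 1 (with the unrounded x, y): √((x + 27.2)²+(y − 62.5)²) = 27.11 ≈ 27.12 km. ✓

x ≈ -41.4 km, y ≈ 39.4 km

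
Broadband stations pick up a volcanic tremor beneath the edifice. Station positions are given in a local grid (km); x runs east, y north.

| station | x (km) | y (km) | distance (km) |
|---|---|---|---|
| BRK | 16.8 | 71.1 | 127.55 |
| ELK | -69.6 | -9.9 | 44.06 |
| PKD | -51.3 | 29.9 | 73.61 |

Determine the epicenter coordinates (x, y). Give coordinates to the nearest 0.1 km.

Circle about each station: (x − 16.8)² + (y − 71.1)² = 127.55²; (x + 69.6)² + (y + 9.9)² = 44.06²; (x + 51.3)² + (y − 29.9)² = 73.61².
Subtracting the BRK equation from the ELK and PKD equations removes the quadratic terms:
-172.8 x − 162.0 y = 13932.44
-136.2 x − 82.4 y = 9038.82
Solving the 2×2 system: x ≈ -40.4, y ≈ -42.9 km.

(-40.4, -42.9)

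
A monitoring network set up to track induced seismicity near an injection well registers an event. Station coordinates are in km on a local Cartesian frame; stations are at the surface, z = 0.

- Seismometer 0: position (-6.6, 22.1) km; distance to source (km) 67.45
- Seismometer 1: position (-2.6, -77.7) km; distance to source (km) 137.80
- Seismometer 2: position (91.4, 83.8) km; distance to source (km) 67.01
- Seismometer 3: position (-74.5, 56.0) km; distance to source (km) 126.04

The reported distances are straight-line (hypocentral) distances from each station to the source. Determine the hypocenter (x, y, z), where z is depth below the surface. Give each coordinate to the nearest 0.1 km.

x ≈ 46.7 km, y ≈ 46.6 km, depth ≈ 33.3 km

Each station gives a sphere (x−x_i)² + (y−y_i)² + z² = d_i² (stations at z=0).
Subtracting the Seismometer 0 sphere from Seismometer 1 and Seismometer 2: z² cancels, leaving linear equations in x and y:
8.0 x − 199.6 y = -8927.26
196.0 x + 123.4 y = 14903.59
Solving: x ≈ 46.701, y ≈ 46.598 km (keep extra digits for the depth step; rounded: 46.7, 46.6).
Then from the Seismometer 0 sphere: z² = 67.45² − (x + 6.6)² − (y − 22.1)² with x = 46.701, y = 46.598, so z ≈ 33.292 ≈ 33.3 km.
Check against Seismometer 3 (with the unrounded solution): distance 126.04 ≈ 126.04 km. ✓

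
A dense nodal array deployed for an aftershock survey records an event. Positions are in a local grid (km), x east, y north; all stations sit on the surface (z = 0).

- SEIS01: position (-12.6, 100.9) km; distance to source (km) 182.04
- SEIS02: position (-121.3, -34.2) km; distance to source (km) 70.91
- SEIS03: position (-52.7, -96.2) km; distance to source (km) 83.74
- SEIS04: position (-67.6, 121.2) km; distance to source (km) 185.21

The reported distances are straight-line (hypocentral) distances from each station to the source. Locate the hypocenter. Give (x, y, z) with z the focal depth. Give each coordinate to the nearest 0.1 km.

(-89.8, -52.3, 60.9)

Each station gives a sphere (x−x_i)² + (y−y_i)² + z² = d_i² (stations at z=0).
Subtracting the SEIS01 sphere from SEIS02 and SEIS03: z² cancels, leaving linear equations in x and y:
-217.4 x − 270.2 y = 33654.09
-80.2 x − 394.2 y = 27818.33
Solving: x ≈ -89.802, y ≈ -52.299 km (keep extra digits for the depth step; rounded: -89.8, -52.3).
Then from the SEIS01 sphere: z² = 182.04² − (x + 12.6)² − (y − 100.9)² with x = -89.802, y = -52.299, so z ≈ 60.897 ≈ 60.9 km.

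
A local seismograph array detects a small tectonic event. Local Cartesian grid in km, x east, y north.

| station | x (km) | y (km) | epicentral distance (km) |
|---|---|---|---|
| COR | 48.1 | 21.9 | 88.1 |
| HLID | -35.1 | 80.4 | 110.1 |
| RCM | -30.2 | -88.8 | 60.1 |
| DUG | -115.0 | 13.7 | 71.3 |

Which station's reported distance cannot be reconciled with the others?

DUG

Solve using three stations at a time. Using COR, HLID, RCM (subtract circle equations pairwise → linear system) gives (x, y) ≈ (-23.7, -29.1).
Distances from that point to each station vs reported:
  COR: calculated 88.1 vs reported 88.1 → residual 0.0 km
  HLID: calculated 110.1 vs reported 110.1 → residual 0.0 km
  RCM: calculated 60.1 vs reported 60.1 → residual 0.0 km
  DUG: calculated 100.8 vs reported 71.3 → residual 29.5 km
COR, HLID, RCM are mutually consistent (residuals ≈ 0); DUG is off by 29.5 km.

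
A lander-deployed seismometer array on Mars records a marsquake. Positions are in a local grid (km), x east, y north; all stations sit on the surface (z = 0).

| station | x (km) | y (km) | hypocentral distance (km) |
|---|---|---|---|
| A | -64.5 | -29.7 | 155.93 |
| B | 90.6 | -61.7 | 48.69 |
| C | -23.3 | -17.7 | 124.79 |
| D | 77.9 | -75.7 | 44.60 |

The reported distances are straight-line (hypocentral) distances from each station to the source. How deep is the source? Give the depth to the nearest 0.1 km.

Each station gives a sphere (x−x_i)² + (y−y_i)² + z² = d_i² (stations at z=0).
Subtracting the A sphere from B and C: z² cancels, leaving linear equations in x and y:
310.2 x − 64.0 y = 28916.36
82.4 x + 24.0 y = 4555.46
Solving: x ≈ 77.489, y ≈ -76.236 km (keep extra digits for the depth step; rounded: 77.5, -76.2).
Then from the A sphere: z² = 155.93² − (x + 64.5)² − (y + 29.7)² with x = 77.489, y = -76.236, so z ≈ 44.584 ≈ 44.6 km.
Check against D (with the unrounded solution): distance 44.59 ≈ 44.60 km. ✓

depth ≈ 44.6 km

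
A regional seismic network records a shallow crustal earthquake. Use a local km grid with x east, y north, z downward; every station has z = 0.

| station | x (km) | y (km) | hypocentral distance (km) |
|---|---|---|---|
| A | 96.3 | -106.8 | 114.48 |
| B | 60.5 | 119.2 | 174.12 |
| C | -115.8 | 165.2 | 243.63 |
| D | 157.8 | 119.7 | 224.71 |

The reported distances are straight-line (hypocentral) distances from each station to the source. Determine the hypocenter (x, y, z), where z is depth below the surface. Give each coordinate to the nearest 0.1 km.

x ≈ 6.3 km, y ≈ -43.3 km, depth ≈ 31.2 km

Each station gives a sphere (x−x_i)² + (y−y_i)² + z² = d_i² (stations at z=0).
Subtracting the A sphere from B and C: z² cancels, leaving linear equations in x and y:
-71.6 x + 452.0 y = -20023.14
-424.2 x + 544.0 y = -26229.16
Solving: x ≈ 6.303, y ≈ -43.301 km (keep extra digits for the depth step; rounded: 6.3, -43.3).
Then from the A sphere: z² = 114.48² − (x − 96.3)² − (y + 106.8)² with x = 6.303, y = -43.301, so z ≈ 31.210 ≈ 31.2 km.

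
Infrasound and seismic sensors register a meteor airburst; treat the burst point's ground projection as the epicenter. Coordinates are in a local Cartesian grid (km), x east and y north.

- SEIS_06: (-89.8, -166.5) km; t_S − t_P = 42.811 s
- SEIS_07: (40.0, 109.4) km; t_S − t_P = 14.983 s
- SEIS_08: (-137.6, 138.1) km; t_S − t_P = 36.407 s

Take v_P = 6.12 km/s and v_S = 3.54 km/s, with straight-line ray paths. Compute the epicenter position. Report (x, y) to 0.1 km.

Distance from S−P lag: d = Δt · v_P v_S / (v_P − v_S) = Δt · (6.12·3.54)/(6.12−3.54) ≈ 8.3972·Δt.
So d_SEIS_06 = 359.49, d_SEIS_07 = 125.82, d_SEIS_08 = 305.72 km.
Circle about each station: (x + 89.8)² + (y + 166.5)² = 359.49²; (x − 40.0)² + (y − 109.4)² = 125.82²; (x + 137.6)² + (y − 138.1)² = 305.72².
Subtracting pairs of circle equations eliminates x²+y² and gives linear equations (the radical axes):
259.6 x + 551.8 y = 91184.46
-95.6 x + 609.2 y = 37987.42
Solving the 2×2 system: x ≈ 164.0, y ≈ 88.1 km.
Check against SEIS_06 (with the unrounded x, y): √((x + 89.8)²+(y + 166.5)²) = 359.49 ≈ 359.49 km. ✓

x ≈ 164.0 km, y ≈ 88.1 km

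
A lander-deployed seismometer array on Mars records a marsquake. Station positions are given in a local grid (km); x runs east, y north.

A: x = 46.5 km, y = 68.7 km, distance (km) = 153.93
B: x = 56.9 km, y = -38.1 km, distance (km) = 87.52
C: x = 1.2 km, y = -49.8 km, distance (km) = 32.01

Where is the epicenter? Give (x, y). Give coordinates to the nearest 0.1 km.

Circle about each station: (x − 46.5)² + (y − 68.7)² = 153.93²; (x − 56.9)² + (y + 38.1)² = 87.52²; (x − 1.2)² + (y + 49.8)² = 32.01².
Subtracting the A equation from the B and C equations removes the quadratic terms:
20.8 x − 213.6 y = 13841.97
-90.6 x − 237.0 y = 18269.34
Solving the 2×2 system: x ≈ -25.6, y ≈ -67.3 km.

x ≈ -25.6 km, y ≈ -67.3 km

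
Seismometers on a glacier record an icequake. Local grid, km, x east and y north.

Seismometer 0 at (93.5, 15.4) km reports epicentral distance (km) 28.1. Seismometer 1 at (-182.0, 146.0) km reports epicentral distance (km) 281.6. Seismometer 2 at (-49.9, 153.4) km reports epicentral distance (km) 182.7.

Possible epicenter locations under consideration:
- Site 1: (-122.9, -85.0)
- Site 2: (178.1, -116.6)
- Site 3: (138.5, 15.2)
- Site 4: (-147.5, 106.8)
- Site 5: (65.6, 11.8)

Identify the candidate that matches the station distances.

Site 5

For each candidate, compare |candidate − station| to the reported distance:
Site 1: residuals Seismometer 0 210.5, Seismometer 1 43.2, Seismometer 2 66.6 → max 210.5 km
Site 2: residuals Seismometer 0 128.7, Seismometer 1 164.1, Seismometer 2 170.7 → max 170.7 km
Site 3: residuals Seismometer 0 16.9, Seismometer 1 64.6, Seismometer 2 51.0 → max 64.6 km
Site 4: residuals Seismometer 0 229.6, Seismometer 1 229.4, Seismometer 2 74.5 → max 229.6 km
Site 5: residuals Seismometer 0 0.0, Seismometer 1 0.0, Seismometer 2 0.0 → max 0.0 km
Only Site 5 has all residuals ≈ 0.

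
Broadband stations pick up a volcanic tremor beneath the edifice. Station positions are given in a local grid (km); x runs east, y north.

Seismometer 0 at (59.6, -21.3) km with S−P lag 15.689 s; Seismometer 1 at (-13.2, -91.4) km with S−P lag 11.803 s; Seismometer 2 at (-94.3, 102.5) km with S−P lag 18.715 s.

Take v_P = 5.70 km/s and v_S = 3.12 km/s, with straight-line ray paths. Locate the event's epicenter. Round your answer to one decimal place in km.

Distance from S−P lag: d = Δt · v_P v_S / (v_P − v_S) = Δt · (5.70·3.12)/(5.70−3.12) ≈ 6.8930·Δt.
So d_Seismometer 0 = 108.14, d_Seismometer 1 = 81.36, d_Seismometer 2 = 129.00 km.
Circle about each station: (x − 59.6)² + (y + 21.3)² = 108.14²; (x + 13.2)² + (y + 91.4)² = 81.36²; (x + 94.3)² + (y − 102.5)² = 129.00².
Subtracting the Seismometer 0 equation from the Seismometer 1 and Seismometer 2 equations removes the quadratic terms:
-145.6 x − 140.2 y = 9597.16
-307.8 x + 247.6 y = 10446.15
Solving the 2×2 system: x ≈ -48.5, y ≈ -18.1 km.
Check against Seismometer 0 (with the unrounded x, y): √((x − 59.6)²+(y + 21.3)²) = 108.14 ≈ 108.14 km. ✓

(-48.5, -18.1)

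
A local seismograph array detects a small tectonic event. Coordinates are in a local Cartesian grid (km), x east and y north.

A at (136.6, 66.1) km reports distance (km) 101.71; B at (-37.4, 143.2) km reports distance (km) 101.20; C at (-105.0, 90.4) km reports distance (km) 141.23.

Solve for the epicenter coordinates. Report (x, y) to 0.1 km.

(35.1, 72.6)

Circle about each station: (x − 136.6)² + (y − 66.1)² = 101.71²; (x + 37.4)² + (y − 143.2)² = 101.20²; (x + 105.0)² + (y − 90.4)² = 141.23².
Subtracting pairs of circle equations eliminates x²+y² and gives linear equations (the radical axes):
-348.0 x + 154.2 y = -1020.29
-483.2 x + 48.6 y = -13432.60
Solving the 2×2 system: x ≈ 35.1, y ≈ 72.6 km.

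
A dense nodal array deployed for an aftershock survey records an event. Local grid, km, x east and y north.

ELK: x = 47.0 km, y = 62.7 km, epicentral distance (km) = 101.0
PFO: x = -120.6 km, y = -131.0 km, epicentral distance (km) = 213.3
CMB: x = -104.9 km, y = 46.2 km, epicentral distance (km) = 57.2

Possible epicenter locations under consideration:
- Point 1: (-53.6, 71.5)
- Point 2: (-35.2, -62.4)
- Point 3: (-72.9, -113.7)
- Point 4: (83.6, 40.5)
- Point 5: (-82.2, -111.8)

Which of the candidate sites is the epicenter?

Point 1

For each candidate, compare |candidate − station| to the reported distance:
Point 1: residuals ELK 0.0, PFO 0.0, CMB 0.0 → max 0.0 km
Point 2: residuals ELK 48.7, PFO 103.8, CMB 71.8 → max 103.8 km
Point 3: residuals ELK 112.3, PFO 162.6, CMB 105.9 → max 162.6 km
Point 4: residuals ELK 58.2, PFO 53.4, CMB 131.4 → max 131.4 km
Point 5: residuals ELK 116.1, PFO 170.4, CMB 102.4 → max 170.4 km
Only Point 1 has all residuals ≈ 0.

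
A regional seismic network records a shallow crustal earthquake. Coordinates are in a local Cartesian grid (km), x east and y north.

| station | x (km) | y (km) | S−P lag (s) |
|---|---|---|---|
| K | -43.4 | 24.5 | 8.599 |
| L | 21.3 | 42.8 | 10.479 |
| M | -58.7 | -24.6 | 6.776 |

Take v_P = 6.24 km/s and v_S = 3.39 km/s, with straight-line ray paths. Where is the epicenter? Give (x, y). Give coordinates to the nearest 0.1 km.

x ≈ -8.6 km, y ≈ -29.0 km

Distance from S−P lag: d = Δt · v_P v_S / (v_P − v_S) = Δt · (6.24·3.39)/(6.24−3.39) ≈ 7.4223·Δt.
So d_K = 63.82, d_L = 77.78, d_M = 50.29 km.
Circle about each station: (x + 43.4)² + (y − 24.5)² = 63.82²; (x − 21.3)² + (y − 42.8)² = 77.78²; (x + 58.7)² + (y + 24.6)² = 50.29².
Subtracting the K equation from the L and M equations removes the quadratic terms:
129.4 x + 36.6 y = -2175.02
-30.6 x − 98.2 y = 3110.95
Solving the 2×2 system: x ≈ -8.6, y ≈ -29.0 km.
Check against K (with the unrounded x, y): √((x + 43.4)²+(y − 24.5)²) = 63.82 ≈ 63.82 km. ✓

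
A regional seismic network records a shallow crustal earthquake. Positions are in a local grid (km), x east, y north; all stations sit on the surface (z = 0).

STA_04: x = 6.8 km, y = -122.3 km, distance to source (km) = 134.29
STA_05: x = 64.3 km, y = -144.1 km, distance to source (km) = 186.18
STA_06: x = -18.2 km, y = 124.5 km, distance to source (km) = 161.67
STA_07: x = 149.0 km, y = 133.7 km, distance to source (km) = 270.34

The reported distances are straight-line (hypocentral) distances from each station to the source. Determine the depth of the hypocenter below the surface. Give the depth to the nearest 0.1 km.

depth ≈ 49.7 km

Each station gives a sphere (x−x_i)² + (y−y_i)² + z² = d_i² (stations at z=0).
Subtracting the STA_04 sphere from STA_05 and STA_06: z² cancels, leaving linear equations in x and y:
115.0 x − 43.6 y = -6733.42
-50.0 x + 493.6 y = -7275.42
Solving: x ≈ -66.701, y ≈ -21.496 km (keep extra digits for the depth step; rounded: -66.7, -21.5).
Then from the STA_04 sphere: z² = 134.29² − (x − 6.8)² − (y + 122.3)² with x = -66.701, y = -21.496, so z ≈ 49.699 ≈ 49.7 km.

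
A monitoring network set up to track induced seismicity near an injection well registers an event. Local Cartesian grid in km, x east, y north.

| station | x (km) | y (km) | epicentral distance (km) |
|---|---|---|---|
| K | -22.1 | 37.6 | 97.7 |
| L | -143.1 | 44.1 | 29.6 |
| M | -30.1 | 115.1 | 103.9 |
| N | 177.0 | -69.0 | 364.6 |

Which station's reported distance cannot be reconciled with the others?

Solve using three stations at a time. Using K, L, M (subtract circle equations pairwise → linear system) gives (x, y) ≈ (-117.5, 58.9).
Distances from that point to each station vs reported:
  K: calculated 97.7 vs reported 97.7 → residual 0.0 km
  L: calculated 29.6 vs reported 29.6 → residual 0.0 km
  M: calculated 103.9 vs reported 103.9 → residual 0.0 km
  N: calculated 321.0 vs reported 364.6 → residual 43.6 km
K, L, M are mutually consistent (residuals ≈ 0); N is off by 43.6 km.

N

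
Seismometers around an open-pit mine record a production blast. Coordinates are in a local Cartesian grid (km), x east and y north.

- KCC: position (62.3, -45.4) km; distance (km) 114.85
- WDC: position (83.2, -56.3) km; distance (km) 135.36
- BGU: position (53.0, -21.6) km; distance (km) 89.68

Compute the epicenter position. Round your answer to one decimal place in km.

Circle about each station: (x − 62.3)² + (y + 45.4)² = 114.85²; (x − 83.2)² + (y + 56.3)² = 135.36²; (x − 53.0)² + (y + 21.6)² = 89.68².
Subtracting the KCC equation from the WDC and BGU equations removes the quadratic terms:
41.8 x − 21.8 y = -982.33
-18.6 x + 47.6 y = 2481.13
Solving the 2×2 system: x ≈ 4.6, y ≈ 53.9 km.

4.6 km east, 53.9 km north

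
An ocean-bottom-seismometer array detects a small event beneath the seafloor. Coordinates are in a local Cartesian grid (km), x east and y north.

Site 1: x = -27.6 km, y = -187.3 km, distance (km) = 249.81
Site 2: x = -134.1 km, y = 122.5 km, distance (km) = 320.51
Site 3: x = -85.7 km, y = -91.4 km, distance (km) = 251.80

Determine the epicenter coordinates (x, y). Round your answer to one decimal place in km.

154.7 km east, -16.5 km north

Circle about each station: (x + 27.6)² + (y + 187.3)² = 249.81²; (x + 134.1)² + (y − 122.5)² = 320.51²; (x + 85.7)² + (y + 91.4)² = 251.80².
Subtracting the Site 1 equation from the Site 2 and Site 3 equations removes the quadratic terms:
-213.0 x + 619.6 y = -43175.61
-116.2 x + 191.8 y = -21142.80
Solving the 2×2 system: x ≈ 154.7, y ≈ -16.5 km.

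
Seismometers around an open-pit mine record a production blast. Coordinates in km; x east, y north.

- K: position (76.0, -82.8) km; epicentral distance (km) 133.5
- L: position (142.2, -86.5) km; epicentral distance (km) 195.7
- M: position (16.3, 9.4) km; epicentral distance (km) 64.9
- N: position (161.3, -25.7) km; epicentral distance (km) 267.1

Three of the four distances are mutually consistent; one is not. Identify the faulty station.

Solve using three stations at a time. Using K, L, M (subtract circle equations pairwise → linear system) gives (x, y) ≈ (-41.9, -19.9).
Distances from that point to each station vs reported:
  K: calculated 133.6 vs reported 133.5 → residual 0.1 km
  L: calculated 195.8 vs reported 195.7 → residual 0.1 km
  M: calculated 65.2 vs reported 64.9 → residual 0.3 km
  N: calculated 203.3 vs reported 267.1 → residual 63.8 km
K, L, M are mutually consistent (residuals ≈ 0); N is off by 63.8 km.

N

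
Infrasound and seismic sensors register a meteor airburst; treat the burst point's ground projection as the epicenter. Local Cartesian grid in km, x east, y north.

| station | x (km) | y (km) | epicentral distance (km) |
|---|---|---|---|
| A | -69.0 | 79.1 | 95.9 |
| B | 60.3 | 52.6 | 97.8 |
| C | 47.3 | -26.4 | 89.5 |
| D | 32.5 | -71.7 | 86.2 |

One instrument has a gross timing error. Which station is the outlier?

C

Solve using three stations at a time. Using A, B, D (subtract circle equations pairwise → linear system) gives (x, y) ≈ (-19.9, -3.3).
Distances from that point to each station vs reported:
  A: calculated 95.9 vs reported 95.9 → residual 0.0 km
  B: calculated 97.8 vs reported 97.8 → residual 0.0 km
  C: calculated 71.1 vs reported 89.5 → residual 18.4 km
  D: calculated 86.2 vs reported 86.2 → residual 0.0 km
A, B, D are mutually consistent (residuals ≈ 0); C is off by 18.4 km.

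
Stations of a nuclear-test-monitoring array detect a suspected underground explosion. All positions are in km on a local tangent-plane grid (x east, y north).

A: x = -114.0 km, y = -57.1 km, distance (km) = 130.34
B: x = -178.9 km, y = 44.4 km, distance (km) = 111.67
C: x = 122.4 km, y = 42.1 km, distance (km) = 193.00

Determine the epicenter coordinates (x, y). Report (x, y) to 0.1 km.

(-69.2, 65.3)

Circle about each station: (x + 114.0)² + (y + 57.1)² = 130.34²; (x + 178.9)² + (y − 44.4)² = 111.67²; (x − 122.4)² + (y − 42.1)² = 193.00².
Subtracting pairs of circle equations eliminates x²+y² and gives linear equations (the radical axes):
-129.8 x + 203.0 y = 22238.49
472.8 x + 198.4 y = -19762.72
Solving the 2×2 system: x ≈ -69.2, y ≈ 65.3 km.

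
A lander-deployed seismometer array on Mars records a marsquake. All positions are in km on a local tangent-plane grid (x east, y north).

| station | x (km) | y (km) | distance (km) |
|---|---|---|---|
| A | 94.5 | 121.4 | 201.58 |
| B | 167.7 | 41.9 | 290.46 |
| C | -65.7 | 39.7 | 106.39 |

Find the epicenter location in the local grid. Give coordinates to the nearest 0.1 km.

Circle about each station: (x − 94.5)² + (y − 121.4)² = 201.58²; (x − 167.7)² + (y − 41.9)² = 290.46²; (x + 65.7)² + (y − 39.7)² = 106.39².
Subtracting pairs of circle equations eliminates x²+y² and gives linear equations (the radical axes):
146.4 x − 159.0 y = -37521.83
-320.4 x − 163.4 y = 11540.03
Solving the 2×2 system: x ≈ -106.4, y ≈ 138.0 km.
Check against A (with the unrounded x, y): √((x − 94.5)²+(y − 121.4)²) = 201.59 ≈ 201.58 km. ✓

x ≈ -106.4 km, y ≈ 138.0 km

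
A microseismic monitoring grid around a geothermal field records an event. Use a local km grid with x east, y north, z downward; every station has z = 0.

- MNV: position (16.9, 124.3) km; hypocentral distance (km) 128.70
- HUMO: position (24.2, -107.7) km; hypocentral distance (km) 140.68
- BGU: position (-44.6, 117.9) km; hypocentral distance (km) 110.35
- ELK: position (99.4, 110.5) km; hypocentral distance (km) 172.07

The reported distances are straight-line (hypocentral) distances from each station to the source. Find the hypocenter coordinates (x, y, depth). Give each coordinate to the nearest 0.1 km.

(-38.3, 13.4, 34.9)

Each station gives a sphere (x−x_i)² + (y−y_i)² + z² = d_i² (stations at z=0).
Subtracting the MNV sphere from HUMO and BGU: z² cancels, leaving linear equations in x and y:
14.6 x − 464.0 y = -6778.34
-123.0 x − 12.8 y = 4540.04
Solving: x ≈ -38.306, y ≈ 13.403 km (keep extra digits for the depth step; rounded: -38.3, 13.4).
Then from the MNV sphere: z² = 128.70² − (x − 16.9)² − (y − 124.3)² with x = -38.306, y = 13.403, so z ≈ 34.898 ≈ 34.9 km.
Check against ELK (with the unrounded solution): distance 172.07 ≈ 172.07 km. ✓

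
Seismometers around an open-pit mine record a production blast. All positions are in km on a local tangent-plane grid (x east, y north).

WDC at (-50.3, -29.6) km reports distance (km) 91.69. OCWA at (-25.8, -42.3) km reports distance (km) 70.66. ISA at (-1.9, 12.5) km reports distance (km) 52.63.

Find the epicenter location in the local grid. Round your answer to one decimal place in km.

Circle about each station: (x + 50.3)² + (y + 29.6)² = 91.69²; (x + 25.8)² + (y + 42.3)² = 70.66²; (x + 1.9)² + (y − 12.5)² = 52.63².
Subtracting pairs of circle equations eliminates x²+y² and gives linear equations (the radical axes):
49.0 x − 25.4 y = 2462.90
96.8 x + 84.2 y = 2390.75
Solving the 2×2 system: x ≈ 40.7, y ≈ -18.4 km.
Check against WDC (with the unrounded x, y): √((x + 50.3)²+(y + 29.6)²) = 91.70 ≈ 91.69 km. ✓

x ≈ 40.7 km, y ≈ -18.4 km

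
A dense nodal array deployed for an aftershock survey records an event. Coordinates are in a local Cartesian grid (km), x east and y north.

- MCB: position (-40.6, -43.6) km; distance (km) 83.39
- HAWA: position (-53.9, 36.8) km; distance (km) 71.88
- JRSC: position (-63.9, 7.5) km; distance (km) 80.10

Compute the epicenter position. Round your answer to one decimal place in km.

Circle about each station: (x + 40.6)² + (y + 43.6)² = 83.39²; (x + 53.9)² + (y − 36.8)² = 71.88²; (x + 63.9)² + (y − 7.5)² = 80.10².
Subtracting the MCB equation from the HAWA and JRSC equations removes the quadratic terms:
-26.6 x + 160.8 y = 2497.29
-46.6 x + 102.2 y = 1128.02
Solving the 2×2 system: x ≈ 15.5, y ≈ 18.1 km.

x ≈ 15.5 km, y ≈ 18.1 km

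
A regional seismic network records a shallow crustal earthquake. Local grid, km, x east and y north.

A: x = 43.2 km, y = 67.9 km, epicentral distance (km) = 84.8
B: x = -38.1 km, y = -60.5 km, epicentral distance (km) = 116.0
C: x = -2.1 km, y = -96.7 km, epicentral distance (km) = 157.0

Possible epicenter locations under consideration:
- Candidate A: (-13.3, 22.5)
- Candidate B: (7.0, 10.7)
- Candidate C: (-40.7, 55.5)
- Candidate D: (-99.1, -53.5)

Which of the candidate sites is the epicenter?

Candidate C

For each candidate, compare |candidate − station| to the reported distance:
Candidate A: residuals A 12.3, B 29.4, C 37.3 → max 37.3 km
Candidate B: residuals A 17.1, B 31.7, C 49.2 → max 49.2 km
Candidate C: residuals A 0.0, B 0.0, C 0.0 → max 0.0 km
Candidate D: residuals A 102.2, B 54.6, C 50.8 → max 102.2 km
Only Candidate C has all residuals ≈ 0.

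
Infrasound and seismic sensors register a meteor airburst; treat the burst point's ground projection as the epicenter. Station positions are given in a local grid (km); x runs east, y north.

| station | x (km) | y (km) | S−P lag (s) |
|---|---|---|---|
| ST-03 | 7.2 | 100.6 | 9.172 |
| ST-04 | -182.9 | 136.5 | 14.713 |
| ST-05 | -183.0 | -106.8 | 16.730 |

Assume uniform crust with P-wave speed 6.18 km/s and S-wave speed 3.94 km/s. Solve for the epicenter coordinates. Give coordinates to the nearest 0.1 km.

(-63.4, 30.2)

Distance from S−P lag: d = Δt · v_P v_S / (v_P − v_S) = Δt · (6.18·3.94)/(6.18−3.94) ≈ 10.8702·Δt.
So d_ST-03 = 99.70, d_ST-04 = 159.93, d_ST-05 = 181.86 km.
Circle about each station: (x − 7.2)² + (y − 100.6)² = 99.70²; (x + 182.9)² + (y − 136.5)² = 159.93²; (x + 183.0)² + (y + 106.8)² = 181.86².
Subtracting the ST-03 equation from the ST-04 and ST-05 equations removes the quadratic terms:
-380.2 x + 71.8 y = 26274.95
-380.4 x − 414.8 y = 11590.07
Solving the 2×2 system: x ≈ -63.4, y ≈ 30.2 km.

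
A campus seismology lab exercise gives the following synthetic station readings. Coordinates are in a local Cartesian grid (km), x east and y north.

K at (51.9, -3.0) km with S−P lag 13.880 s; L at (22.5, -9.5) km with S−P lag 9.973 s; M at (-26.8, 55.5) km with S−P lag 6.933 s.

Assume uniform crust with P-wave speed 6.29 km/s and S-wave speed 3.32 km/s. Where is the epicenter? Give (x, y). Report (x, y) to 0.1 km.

Distance from S−P lag: d = Δt · v_P v_S / (v_P − v_S) = Δt · (6.29·3.32)/(6.29−3.32) ≈ 7.0312·Δt.
So d_K = 97.59, d_L = 70.12, d_M = 48.75 km.
Circle about each station: (x − 51.9)² + (y + 3.0)² = 97.59²; (x − 22.5)² + (y + 9.5)² = 70.12²; (x + 26.8)² + (y − 55.5)² = 48.75².
Subtracting pairs of circle equations eliminates x²+y² and gives linear equations (the radical axes):
-58.8 x − 13.0 y = 2500.88
-157.4 x + 117.0 y = 8243.13
Solving the 2×2 system: x ≈ -44.8, y ≈ 10.2 km.

-44.8 km east, 10.2 km north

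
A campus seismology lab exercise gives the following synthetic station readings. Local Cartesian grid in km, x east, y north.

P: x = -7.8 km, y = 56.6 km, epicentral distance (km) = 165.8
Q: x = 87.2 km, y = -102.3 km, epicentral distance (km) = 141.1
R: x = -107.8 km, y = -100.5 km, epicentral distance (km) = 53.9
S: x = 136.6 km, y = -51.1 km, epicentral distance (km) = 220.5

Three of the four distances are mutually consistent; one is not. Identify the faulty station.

S

Solve using three stations at a time. Using P, Q, R (subtract circle equations pairwise → linear system) gives (x, y) ≈ (-53.9, -102.7).
Distances from that point to each station vs reported:
  P: calculated 165.8 vs reported 165.8 → residual 0.0 km
  Q: calculated 141.1 vs reported 141.1 → residual 0.0 km
  R: calculated 53.9 vs reported 53.9 → residual 0.0 km
  S: calculated 197.4 vs reported 220.5 → residual 23.1 km
P, Q, R are mutually consistent (residuals ≈ 0); S is off by 23.1 km.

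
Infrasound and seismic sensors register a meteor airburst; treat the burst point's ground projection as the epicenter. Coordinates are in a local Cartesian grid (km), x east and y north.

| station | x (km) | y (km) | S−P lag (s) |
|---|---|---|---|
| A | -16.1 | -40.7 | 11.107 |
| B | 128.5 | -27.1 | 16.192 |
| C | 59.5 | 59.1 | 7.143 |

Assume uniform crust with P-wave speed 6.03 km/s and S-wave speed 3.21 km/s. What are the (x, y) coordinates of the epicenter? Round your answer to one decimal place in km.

28.4 km east, 21.2 km north

Distance from S−P lag: d = Δt · v_P v_S / (v_P − v_S) = Δt · (6.03·3.21)/(6.03−3.21) ≈ 6.8639·Δt.
So d_A = 76.24, d_B = 111.14, d_C = 49.03 km.
Circle about each station: (x + 16.1)² + (y + 40.7)² = 76.24²; (x − 128.5)² + (y + 27.1)² = 111.14²; (x − 59.5)² + (y − 59.1)² = 49.03².
Subtracting pairs of circle equations eliminates x²+y² and gives linear equations (the radical axes):
289.2 x + 27.2 y = 8791.40
151.2 x + 199.6 y = 8525.96
Solving the 2×2 system: x ≈ 28.4, y ≈ 21.2 km.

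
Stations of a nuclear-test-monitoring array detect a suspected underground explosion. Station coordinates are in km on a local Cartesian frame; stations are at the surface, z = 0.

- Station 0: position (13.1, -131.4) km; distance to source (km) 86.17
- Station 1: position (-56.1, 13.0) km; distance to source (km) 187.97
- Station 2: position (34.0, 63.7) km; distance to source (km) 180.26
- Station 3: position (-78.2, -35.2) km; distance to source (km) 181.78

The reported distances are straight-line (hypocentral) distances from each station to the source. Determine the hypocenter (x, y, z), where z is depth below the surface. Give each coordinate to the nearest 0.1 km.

Each station gives a sphere (x−x_i)² + (y−y_i)² + z² = d_i² (stations at z=0).
Subtracting the Station 0 sphere from Station 1 and Station 2: z² cancels, leaving linear equations in x and y:
-138.4 x + 288.8 y = -42028.81
41.8 x + 390.2 y = -37292.28
Solving: x ≈ 85.200, y ≈ -104.699 km (keep extra digits for the depth step; rounded: 85.2, -104.7).
Then from the Station 0 sphere: z² = 86.17² − (x − 13.1)² − (y + 131.4)² with x = 85.200, y = -104.699, so z ≈ 38.909 ≈ 38.9 km.

(85.2, -104.7, 38.9)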